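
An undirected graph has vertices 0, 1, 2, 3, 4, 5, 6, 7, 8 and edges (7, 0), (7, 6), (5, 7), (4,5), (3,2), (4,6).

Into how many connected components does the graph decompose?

From 0: component {0, 4, 5, 6, 7}.
From 1: component {1}.
From 2: component {2, 3}.
From 8: component {8}.
That's 4 components.

4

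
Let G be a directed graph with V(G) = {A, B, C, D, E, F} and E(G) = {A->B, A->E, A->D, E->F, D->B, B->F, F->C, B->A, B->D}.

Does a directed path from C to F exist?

No

C has no outgoing edges, so nothing is reachable from it.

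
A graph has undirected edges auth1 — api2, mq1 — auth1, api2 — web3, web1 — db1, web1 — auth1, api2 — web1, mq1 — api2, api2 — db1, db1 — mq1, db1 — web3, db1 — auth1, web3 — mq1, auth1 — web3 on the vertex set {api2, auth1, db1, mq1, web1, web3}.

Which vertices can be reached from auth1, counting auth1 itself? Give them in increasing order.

api2, auth1, db1, mq1, web1, web3

Start at auth1.
Its neighbours: api2, db1, mq1, web1, web3.
Every vertex is now reached.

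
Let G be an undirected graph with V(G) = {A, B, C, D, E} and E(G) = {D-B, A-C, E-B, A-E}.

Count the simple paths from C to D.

C–A–E–B–D

1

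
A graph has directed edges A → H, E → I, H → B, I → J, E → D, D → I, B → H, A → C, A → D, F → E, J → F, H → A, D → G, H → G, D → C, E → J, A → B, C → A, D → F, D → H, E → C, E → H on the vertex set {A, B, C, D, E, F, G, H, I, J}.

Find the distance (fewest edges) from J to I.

3

Distance 0: J.
Distance 1: F.
Distance 2: E.
Distance 3: C, D, H, I — contains I.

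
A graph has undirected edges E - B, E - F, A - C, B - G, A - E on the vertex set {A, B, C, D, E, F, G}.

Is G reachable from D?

No

D has no edges, so nothing is reachable from it.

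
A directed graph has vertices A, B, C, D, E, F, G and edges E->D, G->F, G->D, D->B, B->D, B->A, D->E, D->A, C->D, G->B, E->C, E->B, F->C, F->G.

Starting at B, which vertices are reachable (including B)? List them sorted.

Start at B.
Its neighbours: A, D.
Then their neighbours: E.
Then next layer: C.
Nothing further is reachable.

A, B, C, D, E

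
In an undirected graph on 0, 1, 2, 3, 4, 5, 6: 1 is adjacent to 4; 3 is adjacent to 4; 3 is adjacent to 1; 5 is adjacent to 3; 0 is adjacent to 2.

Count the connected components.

3

From 0: component {0, 2}.
From 1: component {1, 3, 4, 5}.
From 6: component {6}.
That's 3 components.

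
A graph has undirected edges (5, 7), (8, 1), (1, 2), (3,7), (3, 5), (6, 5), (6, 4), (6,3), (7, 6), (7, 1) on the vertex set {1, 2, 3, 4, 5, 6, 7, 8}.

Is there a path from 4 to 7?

Yes

Explore from 4.
Distance 1: reach 6.
Distance 2: reach 3, 5, 7.
Found 7.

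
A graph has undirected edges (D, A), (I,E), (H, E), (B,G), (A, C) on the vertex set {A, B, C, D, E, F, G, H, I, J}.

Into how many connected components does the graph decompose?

5

From A: component {A, C, D}.
From B: component {B, G}.
From E: component {E, H, I}.
From F: component {F}.
From J: component {J}.
That's 5 components.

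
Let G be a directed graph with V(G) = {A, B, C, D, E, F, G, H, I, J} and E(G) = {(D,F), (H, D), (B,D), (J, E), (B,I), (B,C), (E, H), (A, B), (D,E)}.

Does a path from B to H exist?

Yes

Explore from B.
Distance 1: reach C, D, I.
Distance 2: reach E, F.
Distance 3: reach H.
Found H.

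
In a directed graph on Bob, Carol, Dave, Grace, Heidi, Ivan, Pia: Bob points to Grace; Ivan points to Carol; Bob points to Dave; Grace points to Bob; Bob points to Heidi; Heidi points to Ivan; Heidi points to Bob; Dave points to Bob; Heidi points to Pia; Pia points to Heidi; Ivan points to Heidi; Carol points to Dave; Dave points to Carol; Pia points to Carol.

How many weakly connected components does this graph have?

From Bob: component {Bob, Carol, Dave, Grace, Heidi, Ivan, Pia}.
That's 1 component.

1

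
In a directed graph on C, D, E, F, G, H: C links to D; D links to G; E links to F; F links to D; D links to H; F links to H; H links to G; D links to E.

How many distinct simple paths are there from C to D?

1

C→D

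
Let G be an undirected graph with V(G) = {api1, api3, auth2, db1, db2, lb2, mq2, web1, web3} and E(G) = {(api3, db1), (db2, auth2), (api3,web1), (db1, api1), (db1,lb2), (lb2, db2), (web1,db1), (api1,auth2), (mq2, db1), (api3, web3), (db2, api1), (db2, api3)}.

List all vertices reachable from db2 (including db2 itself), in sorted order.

api1, api3, auth2, db1, db2, lb2, mq2, web1, web3

Start at db2.
Its neighbours: api1, api3, auth2, lb2.
Then their neighbours: db1, web1, web3.
Then next layer: mq2.
Every vertex is now reached.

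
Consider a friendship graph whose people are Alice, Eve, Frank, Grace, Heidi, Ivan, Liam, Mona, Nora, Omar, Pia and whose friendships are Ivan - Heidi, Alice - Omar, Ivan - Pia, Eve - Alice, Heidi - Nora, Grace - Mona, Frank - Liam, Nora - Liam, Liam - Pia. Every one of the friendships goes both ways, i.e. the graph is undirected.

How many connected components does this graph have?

3

From Alice: component {Alice, Eve, Omar}.
From Frank: component {Frank, Heidi, Ivan, Liam, Nora, Pia}.
From Grace: component {Grace, Mona}.
That's 3 components.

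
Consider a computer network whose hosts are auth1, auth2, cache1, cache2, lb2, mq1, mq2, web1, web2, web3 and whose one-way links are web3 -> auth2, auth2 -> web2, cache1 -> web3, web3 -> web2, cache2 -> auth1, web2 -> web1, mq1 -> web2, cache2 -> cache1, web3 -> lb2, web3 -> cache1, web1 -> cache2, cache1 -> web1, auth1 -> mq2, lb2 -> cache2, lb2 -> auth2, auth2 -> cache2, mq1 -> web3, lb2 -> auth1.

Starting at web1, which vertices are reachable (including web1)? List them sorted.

auth1, auth2, cache1, cache2, lb2, mq2, web1, web2, web3

Start at web1.
Its neighbours: cache2.
Then their neighbours: auth1, cache1.
Then next layer: mq2, web3.
Then next layer: auth2, lb2, web2.
Nothing further is reachable.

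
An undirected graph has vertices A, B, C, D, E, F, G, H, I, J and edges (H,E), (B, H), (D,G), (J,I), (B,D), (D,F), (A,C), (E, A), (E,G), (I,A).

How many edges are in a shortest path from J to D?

Distance 0: J.
Distance 1: I.
Distance 2: A.
Distance 3: C, E.
Distance 4: G, H.
Distance 5: B, D — contains D.

5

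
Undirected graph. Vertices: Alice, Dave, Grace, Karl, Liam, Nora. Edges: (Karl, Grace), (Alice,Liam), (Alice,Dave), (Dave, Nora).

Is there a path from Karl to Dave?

Explore from Karl.
Distance 1: reach Grace.
The search is exhausted without reaching Dave; it lies in a different component.

No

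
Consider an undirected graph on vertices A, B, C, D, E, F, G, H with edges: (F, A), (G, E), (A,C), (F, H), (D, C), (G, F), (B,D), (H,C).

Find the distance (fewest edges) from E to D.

5

Distance 0: E.
Distance 1: G.
Distance 2: F.
Distance 3: A, H.
Distance 4: C.
Distance 5: D — contains D.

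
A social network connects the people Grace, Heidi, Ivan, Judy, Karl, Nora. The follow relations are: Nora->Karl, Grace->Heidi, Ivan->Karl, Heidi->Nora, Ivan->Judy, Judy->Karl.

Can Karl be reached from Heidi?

Yes

Explore from Heidi.
Distance 1: reach Nora.
Distance 2: reach Karl.
Found Karl.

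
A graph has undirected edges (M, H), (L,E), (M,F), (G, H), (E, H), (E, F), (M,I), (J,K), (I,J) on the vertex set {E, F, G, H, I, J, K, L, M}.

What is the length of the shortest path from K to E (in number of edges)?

5

Distance 0: K.
Distance 1: J.
Distance 2: I.
Distance 3: M.
Distance 4: F, H.
Distance 5: E, G — contains E.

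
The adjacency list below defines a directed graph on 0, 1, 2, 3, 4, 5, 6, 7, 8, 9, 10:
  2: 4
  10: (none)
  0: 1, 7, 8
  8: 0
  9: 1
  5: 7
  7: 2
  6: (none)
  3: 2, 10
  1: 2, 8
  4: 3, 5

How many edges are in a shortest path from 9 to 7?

Distance 0: 9.
Distance 1: 1.
Distance 2: 2, 8.
Distance 3: 0, 4.
Distance 4: 3, 5, 7 — contains 7.

4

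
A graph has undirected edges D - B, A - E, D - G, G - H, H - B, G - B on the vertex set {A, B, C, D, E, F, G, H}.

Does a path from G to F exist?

Explore from G.
Distance 1: reach B, D, H.
The search is exhausted without reaching F; it lies in a different component.

No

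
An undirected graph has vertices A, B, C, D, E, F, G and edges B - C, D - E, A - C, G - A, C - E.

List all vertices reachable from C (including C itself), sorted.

A, B, C, D, E, G

Start at C.
Its neighbours: A, B, E.
Then their neighbours: D, G.
Nothing further is reachable.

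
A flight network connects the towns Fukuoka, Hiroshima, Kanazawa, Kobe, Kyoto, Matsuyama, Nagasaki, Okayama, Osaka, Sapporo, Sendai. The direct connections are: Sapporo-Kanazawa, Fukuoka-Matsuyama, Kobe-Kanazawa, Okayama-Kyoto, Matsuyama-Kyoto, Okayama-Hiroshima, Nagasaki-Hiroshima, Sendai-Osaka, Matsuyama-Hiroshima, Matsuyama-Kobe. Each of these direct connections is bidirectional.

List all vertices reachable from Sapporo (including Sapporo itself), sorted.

Start at Sapporo.
Its neighbours: Kanazawa.
Then their neighbours: Kobe.
Then next layer: Matsuyama.
Then next layer: Fukuoka, Hiroshima, Kyoto.
Then next layer: Nagasaki, Okayama.
Nothing further is reachable.

Fukuoka, Hiroshima, Kanazawa, Kobe, Kyoto, Matsuyama, Nagasaki, Okayama, Sapporo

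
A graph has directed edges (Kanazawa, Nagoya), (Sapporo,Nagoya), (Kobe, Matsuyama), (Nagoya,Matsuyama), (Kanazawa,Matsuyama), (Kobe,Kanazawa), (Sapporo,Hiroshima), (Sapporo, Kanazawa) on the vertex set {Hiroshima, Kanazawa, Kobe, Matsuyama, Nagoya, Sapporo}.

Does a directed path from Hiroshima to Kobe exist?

No

Hiroshima has no outgoing edges, so nothing is reachable from it.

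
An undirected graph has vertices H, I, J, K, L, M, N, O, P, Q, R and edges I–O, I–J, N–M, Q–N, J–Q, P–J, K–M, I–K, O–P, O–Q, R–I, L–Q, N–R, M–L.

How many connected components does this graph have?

2

From H: component {H}.
From I: component {I, J, K, L, M, N, O, P, Q, R}.
That's 2 components.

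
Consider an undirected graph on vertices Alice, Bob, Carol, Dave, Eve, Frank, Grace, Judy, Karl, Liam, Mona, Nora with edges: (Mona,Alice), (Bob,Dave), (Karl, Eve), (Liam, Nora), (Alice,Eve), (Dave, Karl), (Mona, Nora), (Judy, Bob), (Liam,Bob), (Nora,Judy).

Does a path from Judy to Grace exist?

Explore from Judy.
Distance 1: reach Bob, Nora.
Distance 2: reach Dave, Liam, Mona.
Distance 3: reach Alice, Karl.
Distance 4: reach Eve.
The search is exhausted without reaching Grace; it lies in a different component.

No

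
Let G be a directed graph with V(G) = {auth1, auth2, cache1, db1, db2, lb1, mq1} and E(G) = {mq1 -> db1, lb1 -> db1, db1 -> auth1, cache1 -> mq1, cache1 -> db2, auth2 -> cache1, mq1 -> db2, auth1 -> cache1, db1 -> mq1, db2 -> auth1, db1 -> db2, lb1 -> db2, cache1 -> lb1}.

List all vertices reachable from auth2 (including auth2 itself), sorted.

Start at auth2.
Its neighbours: cache1.
Then their neighbours: db2, lb1, mq1.
Then next layer: auth1, db1.
Every vertex is now reached.

auth1, auth2, cache1, db1, db2, lb1, mq1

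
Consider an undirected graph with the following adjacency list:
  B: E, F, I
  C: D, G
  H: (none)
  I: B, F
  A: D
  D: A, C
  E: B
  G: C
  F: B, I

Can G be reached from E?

Explore from E.
Distance 1: reach B.
Distance 2: reach F, I.
The search is exhausted without reaching G; it lies in a different component.

No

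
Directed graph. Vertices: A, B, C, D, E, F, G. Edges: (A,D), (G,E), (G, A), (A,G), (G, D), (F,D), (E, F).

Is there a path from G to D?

Yes

Explore from G.
Distance 1: reach A, D, E.
Found D.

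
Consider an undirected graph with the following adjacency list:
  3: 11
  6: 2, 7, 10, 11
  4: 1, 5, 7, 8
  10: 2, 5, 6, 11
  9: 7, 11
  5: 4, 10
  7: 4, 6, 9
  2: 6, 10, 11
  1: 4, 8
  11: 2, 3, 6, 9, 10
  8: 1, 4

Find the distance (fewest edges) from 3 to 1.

5

Distance 0: 3.
Distance 1: 11.
Distance 2: 2, 6, 9, 10.
Distance 3: 5, 7.
Distance 4: 4.
Distance 5: 1, 8 — contains 1.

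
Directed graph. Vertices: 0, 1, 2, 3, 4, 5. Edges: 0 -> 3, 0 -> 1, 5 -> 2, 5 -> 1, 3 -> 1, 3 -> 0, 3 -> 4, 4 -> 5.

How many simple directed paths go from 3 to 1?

3

3→0→1
3→1
3→4→5→1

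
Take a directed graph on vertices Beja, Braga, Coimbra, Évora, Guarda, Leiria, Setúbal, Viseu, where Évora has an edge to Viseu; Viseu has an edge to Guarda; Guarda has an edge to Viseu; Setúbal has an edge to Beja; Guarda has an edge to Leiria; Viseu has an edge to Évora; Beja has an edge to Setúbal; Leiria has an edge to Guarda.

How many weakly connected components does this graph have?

4

From Beja: component {Beja, Setúbal}.
From Braga: component {Braga}.
From Coimbra: component {Coimbra}.
From Évora: component {Évora, Guarda, Leiria, Viseu}.
That's 4 components.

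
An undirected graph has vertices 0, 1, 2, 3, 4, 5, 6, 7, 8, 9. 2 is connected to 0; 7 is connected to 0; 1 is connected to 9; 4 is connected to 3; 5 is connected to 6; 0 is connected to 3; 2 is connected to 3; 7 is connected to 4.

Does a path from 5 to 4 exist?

Explore from 5.
Distance 1: reach 6.
The search is exhausted without reaching 4; it lies in a different component.

No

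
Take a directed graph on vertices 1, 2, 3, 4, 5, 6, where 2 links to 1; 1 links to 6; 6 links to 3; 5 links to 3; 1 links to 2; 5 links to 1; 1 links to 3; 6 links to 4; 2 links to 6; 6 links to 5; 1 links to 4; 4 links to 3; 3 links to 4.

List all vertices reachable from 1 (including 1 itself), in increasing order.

1, 2, 3, 4, 5, 6

Start at 1.
Its neighbours: 2, 3, 4, 6.
Then their neighbours: 5.
Every vertex is now reached.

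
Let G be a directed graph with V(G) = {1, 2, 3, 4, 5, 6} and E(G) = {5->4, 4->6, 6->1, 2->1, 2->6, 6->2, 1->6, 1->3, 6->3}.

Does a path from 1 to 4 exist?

Explore from 1.
Distance 1: reach 3, 6.
Distance 2: reach 2.
The search from 1 is exhausted; no directed path reaches 4.

No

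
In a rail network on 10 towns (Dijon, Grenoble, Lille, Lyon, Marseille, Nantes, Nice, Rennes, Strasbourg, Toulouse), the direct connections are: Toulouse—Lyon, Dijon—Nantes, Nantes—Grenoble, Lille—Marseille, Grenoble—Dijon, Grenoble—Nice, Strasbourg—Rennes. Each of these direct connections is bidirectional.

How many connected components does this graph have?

4

From Dijon: component {Dijon, Grenoble, Nantes, Nice}.
From Lille: component {Lille, Marseille}.
From Lyon: component {Lyon, Toulouse}.
From Rennes: component {Rennes, Strasbourg}.
That's 4 components.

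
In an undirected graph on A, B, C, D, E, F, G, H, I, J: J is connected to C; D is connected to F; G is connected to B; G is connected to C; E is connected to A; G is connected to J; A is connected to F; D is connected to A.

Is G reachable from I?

I has no edges, so nothing is reachable from it.

No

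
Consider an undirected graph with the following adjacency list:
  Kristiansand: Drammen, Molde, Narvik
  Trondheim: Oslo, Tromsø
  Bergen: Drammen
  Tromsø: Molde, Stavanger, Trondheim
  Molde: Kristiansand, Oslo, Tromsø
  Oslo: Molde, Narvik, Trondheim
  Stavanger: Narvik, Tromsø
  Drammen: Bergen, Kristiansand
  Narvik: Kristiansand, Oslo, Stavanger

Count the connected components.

1

From Bergen: component {Bergen, Drammen, Kristiansand, Molde, Narvik, Oslo, Stavanger, Tromsø, Trondheim}.
That's 1 component.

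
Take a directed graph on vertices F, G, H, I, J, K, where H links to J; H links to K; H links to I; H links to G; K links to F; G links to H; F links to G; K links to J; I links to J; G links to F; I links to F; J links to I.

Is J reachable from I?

Explore from I.
Distance 1: reach F, J.
Found J.

Yes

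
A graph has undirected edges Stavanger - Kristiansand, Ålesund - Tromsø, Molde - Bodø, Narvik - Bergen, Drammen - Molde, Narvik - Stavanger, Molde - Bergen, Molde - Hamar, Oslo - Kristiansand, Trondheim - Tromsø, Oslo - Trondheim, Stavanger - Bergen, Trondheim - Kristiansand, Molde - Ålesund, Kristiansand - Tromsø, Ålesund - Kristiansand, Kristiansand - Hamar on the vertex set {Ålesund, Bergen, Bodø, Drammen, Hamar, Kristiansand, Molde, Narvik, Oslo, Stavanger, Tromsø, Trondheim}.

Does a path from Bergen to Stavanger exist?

Yes

Explore from Bergen.
Distance 1: reach Molde, Narvik, Stavanger.
Found Stavanger.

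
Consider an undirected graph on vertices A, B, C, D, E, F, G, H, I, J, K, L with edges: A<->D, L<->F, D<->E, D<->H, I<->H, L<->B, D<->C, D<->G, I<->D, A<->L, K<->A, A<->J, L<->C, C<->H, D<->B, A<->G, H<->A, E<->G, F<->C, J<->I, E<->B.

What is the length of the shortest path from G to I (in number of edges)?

2

Distance 0: G.
Distance 1: A, D, E.
Distance 2: B, C, H, I, J, K, L — contains I.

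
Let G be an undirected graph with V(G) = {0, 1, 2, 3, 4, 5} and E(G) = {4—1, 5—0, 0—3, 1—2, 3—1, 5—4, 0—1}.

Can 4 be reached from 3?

Explore from 3.
Distance 1: reach 0, 1.
Distance 2: reach 2, 4, 5.
Found 4.

Yes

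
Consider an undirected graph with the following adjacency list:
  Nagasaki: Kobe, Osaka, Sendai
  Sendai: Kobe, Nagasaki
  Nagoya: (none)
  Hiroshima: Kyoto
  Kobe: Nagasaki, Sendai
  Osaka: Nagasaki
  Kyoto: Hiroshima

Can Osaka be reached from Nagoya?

No

Nagoya has no edges, so nothing is reachable from it.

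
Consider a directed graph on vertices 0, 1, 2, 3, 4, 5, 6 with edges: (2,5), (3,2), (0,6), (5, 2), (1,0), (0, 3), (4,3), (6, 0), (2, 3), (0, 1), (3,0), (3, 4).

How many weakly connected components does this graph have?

1

From 0: component {0, 1, 2, 3, 4, 5, 6}.
That's 1 component.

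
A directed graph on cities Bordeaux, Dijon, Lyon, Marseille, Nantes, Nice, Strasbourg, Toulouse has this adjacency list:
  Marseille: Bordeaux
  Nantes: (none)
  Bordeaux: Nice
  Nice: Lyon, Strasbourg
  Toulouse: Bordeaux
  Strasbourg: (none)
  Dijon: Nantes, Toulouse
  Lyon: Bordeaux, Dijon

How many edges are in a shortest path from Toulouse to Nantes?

5

Distance 0: Toulouse.
Distance 1: Bordeaux.
Distance 2: Nice.
Distance 3: Lyon, Strasbourg.
Distance 4: Dijon.
Distance 5: Nantes — contains Nantes.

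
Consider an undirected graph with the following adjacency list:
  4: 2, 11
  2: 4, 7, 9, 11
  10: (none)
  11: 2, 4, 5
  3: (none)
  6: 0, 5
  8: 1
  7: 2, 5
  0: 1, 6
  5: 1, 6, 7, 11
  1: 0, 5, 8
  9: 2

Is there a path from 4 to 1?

Explore from 4.
Distance 1: reach 2, 11.
Distance 2: reach 5, 7, 9.
Distance 3: reach 1, 6.
Found 1.

Yes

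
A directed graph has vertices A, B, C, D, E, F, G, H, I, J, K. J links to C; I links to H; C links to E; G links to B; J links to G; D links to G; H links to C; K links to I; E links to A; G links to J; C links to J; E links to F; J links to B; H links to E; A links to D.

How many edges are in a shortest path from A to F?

Distance 0: A.
Distance 1: D.
Distance 2: G.
Distance 3: B, J.
Distance 4: C.
Distance 5: E.
Distance 6: F — contains F.

6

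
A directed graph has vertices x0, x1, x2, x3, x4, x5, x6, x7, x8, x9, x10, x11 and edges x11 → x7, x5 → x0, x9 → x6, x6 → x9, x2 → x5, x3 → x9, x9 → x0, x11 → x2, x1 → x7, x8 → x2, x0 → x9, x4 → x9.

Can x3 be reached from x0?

Explore from x0.
Distance 1: reach x9.
Distance 2: reach x6.
The search from x0 is exhausted; no directed path reaches x3.

No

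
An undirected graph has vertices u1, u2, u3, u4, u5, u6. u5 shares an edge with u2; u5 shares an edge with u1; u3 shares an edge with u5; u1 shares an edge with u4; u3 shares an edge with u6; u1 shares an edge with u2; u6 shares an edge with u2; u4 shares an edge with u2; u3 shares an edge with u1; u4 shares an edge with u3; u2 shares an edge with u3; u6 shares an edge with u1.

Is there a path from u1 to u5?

Yes

Explore from u1.
Distance 1: reach u2, u3, u4, u5, u6.
Found u5.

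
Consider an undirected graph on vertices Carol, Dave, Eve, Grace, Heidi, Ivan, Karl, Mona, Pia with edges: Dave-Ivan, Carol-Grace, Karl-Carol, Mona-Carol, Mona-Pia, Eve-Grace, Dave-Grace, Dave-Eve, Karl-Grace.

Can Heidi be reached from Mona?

No

Explore from Mona.
Distance 1: reach Carol, Pia.
Distance 2: reach Grace, Karl.
Distance 3: reach Dave, Eve.
Distance 4: reach Ivan.
The search is exhausted without reaching Heidi; it lies in a different component.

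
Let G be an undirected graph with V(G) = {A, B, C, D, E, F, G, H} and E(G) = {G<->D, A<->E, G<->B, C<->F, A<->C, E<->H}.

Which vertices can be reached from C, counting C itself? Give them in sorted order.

Start at C.
Its neighbours: A, F.
Then their neighbours: E.
Then next layer: H.
Nothing further is reachable.

A, C, E, F, H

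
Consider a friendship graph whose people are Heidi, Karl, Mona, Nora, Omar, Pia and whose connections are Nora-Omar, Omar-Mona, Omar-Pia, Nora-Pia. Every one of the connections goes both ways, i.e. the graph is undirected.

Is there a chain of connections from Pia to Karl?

No

Explore from Pia.
Distance 1: reach Nora, Omar.
Distance 2: reach Mona.
The search is exhausted without reaching Karl; it lies in a different component.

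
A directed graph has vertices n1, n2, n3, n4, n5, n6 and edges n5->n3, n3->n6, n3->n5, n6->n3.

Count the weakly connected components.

4

From n1: component {n1}.
From n2: component {n2}.
From n3: component {n3, n5, n6}.
From n4: component {n4}.
That's 4 components.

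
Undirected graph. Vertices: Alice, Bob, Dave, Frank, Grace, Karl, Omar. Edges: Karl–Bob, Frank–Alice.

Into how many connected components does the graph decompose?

5

From Alice: component {Alice, Frank}.
From Bob: component {Bob, Karl}.
From Dave: component {Dave}.
From Grace: component {Grace}.
From Omar: component {Omar}.
That's 5 components.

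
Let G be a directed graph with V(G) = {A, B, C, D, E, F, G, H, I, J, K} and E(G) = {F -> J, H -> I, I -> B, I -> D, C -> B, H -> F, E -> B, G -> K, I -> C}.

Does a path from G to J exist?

Explore from G.
Distance 1: reach K.
The search from G is exhausted; no directed path reaches J.

No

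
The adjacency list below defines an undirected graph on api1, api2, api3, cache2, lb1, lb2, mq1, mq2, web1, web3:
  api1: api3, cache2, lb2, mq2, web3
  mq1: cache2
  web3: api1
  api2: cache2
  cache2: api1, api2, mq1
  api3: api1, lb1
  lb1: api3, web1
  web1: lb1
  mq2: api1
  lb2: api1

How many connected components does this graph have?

1

From api1: component {api1, api2, api3, cache2, lb1, lb2, mq1, mq2, web1, web3}.
That's 1 component.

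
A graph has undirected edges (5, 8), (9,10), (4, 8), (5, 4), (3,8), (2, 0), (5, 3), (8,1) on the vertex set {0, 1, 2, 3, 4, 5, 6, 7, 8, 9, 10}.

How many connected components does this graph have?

5

From 0: component {0, 2}.
From 1: component {1, 3, 4, 5, 8}.
From 6: component {6}.
From 7: component {7}.
From 9: component {9, 10}.
That's 5 components.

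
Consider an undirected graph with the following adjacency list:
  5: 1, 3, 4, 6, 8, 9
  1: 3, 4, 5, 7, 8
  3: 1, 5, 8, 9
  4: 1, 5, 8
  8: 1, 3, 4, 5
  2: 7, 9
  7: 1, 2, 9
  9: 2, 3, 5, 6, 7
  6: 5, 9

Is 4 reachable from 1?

Explore from 1.
Distance 1: reach 3, 4, 5, 7, 8.
Found 4.

Yes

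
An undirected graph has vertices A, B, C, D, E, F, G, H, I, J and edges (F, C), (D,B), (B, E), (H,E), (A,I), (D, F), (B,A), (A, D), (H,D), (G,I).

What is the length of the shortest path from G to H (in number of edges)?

Distance 0: G.
Distance 1: I.
Distance 2: A.
Distance 3: B, D.
Distance 4: E, F, H — contains H.

4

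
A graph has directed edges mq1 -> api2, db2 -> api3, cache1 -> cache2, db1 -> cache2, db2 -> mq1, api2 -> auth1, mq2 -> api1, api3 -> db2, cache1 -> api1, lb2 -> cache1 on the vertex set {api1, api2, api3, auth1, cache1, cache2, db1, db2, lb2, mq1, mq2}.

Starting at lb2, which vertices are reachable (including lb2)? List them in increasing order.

api1, cache1, cache2, lb2

Start at lb2.
Its neighbours: cache1.
Then their neighbours: api1, cache2.
Nothing further is reachable.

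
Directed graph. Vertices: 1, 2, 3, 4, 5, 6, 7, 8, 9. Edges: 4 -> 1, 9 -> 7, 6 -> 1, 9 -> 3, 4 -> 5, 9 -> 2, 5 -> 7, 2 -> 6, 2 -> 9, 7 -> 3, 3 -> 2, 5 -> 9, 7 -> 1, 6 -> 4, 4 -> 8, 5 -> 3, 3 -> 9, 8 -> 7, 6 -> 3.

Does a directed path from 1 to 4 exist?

1 has no outgoing edges, so nothing is reachable from it.

No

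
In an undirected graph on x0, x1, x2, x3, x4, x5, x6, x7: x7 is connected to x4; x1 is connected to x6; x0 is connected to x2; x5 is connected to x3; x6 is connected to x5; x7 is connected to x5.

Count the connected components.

From x0: component {x0, x2}.
From x1: component {x1, x3, x4, x5, x6, x7}.
That's 2 components.

2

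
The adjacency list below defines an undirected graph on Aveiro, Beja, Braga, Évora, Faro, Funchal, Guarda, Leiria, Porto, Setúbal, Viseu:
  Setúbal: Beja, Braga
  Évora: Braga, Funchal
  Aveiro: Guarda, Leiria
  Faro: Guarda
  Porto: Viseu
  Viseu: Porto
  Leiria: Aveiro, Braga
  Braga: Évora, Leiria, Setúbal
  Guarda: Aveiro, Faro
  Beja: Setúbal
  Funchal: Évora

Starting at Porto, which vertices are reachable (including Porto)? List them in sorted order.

Porto, Viseu

Start at Porto.
Its neighbours: Viseu.
Nothing further is reachable.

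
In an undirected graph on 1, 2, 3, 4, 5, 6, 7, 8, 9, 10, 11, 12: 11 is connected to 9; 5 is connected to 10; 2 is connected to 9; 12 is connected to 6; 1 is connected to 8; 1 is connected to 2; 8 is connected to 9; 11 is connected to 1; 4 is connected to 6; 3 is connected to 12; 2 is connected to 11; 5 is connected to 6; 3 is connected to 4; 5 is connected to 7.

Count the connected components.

2

From 1: component {1, 2, 8, 9, 11}.
From 3: component {3, 4, 5, 6, 7, 10, 12}.
That's 2 components.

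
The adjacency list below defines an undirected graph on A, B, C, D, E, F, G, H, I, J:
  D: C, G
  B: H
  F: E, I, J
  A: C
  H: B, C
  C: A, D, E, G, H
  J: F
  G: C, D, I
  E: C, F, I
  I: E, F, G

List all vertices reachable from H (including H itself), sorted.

A, B, C, D, E, F, G, H, I, J

Start at H.
Its neighbours: B, C.
Then their neighbours: A, D, E, G.
Then next layer: F, I.
Then next layer: J.
Every vertex is now reached.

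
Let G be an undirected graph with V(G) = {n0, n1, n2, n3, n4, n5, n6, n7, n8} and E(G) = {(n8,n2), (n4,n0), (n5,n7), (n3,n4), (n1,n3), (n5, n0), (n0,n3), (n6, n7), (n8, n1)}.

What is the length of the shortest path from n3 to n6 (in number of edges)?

4

Distance 0: n3.
Distance 1: n0, n1, n4.
Distance 2: n5, n8.
Distance 3: n2, n7.
Distance 4: n6 — contains n6.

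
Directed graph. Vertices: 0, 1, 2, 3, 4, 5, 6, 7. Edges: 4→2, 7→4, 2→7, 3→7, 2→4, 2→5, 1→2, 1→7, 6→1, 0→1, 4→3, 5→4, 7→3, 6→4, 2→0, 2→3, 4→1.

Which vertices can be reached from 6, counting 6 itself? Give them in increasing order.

Start at 6.
Its neighbours: 1, 4.
Then their neighbours: 2, 3, 7.
Then next layer: 0, 5.
Every vertex is now reached.

0, 1, 2, 3, 4, 5, 6, 7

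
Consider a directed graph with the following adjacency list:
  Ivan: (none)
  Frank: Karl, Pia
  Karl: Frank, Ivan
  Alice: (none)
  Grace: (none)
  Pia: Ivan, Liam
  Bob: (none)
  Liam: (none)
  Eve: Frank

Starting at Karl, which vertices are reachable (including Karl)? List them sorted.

Start at Karl.
Its neighbours: Frank, Ivan.
Then their neighbours: Pia.
Then next layer: Liam.
Nothing further is reachable.

Frank, Ivan, Karl, Liam, Pia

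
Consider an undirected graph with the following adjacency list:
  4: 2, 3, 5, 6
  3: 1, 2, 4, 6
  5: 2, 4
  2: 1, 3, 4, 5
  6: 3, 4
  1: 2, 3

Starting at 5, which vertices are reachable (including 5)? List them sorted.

Start at 5.
Its neighbours: 2, 4.
Then their neighbours: 1, 3, 6.
Every vertex is now reached.

1, 2, 3, 4, 5, 6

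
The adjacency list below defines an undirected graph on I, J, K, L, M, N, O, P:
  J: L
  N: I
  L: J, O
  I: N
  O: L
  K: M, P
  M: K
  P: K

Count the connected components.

From I: component {I, N}.
From J: component {J, L, O}.
From K: component {K, M, P}.
That's 3 components.

3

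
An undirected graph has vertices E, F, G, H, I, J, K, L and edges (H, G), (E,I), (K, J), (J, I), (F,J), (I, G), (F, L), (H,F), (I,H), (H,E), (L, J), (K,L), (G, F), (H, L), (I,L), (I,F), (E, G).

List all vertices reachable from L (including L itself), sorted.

E, F, G, H, I, J, K, L

Start at L.
Its neighbours: F, H, I, J, K.
Then their neighbours: E, G.
Every vertex is now reached.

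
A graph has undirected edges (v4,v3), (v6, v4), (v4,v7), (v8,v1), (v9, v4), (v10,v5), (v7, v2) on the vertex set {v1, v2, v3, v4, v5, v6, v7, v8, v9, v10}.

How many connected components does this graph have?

From v1: component {v1, v8}.
From v2: component {v2, v3, v4, v6, v7, v9}.
From v5: component {v5, v10}.
That's 3 components.

3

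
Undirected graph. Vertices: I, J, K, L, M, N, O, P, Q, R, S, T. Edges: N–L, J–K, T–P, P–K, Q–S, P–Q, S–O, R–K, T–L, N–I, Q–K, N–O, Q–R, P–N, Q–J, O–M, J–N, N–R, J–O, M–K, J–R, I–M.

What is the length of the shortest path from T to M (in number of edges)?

Distance 0: T.
Distance 1: L, P.
Distance 2: K, N, Q.
Distance 3: I, J, M, O, R, S — contains M.

3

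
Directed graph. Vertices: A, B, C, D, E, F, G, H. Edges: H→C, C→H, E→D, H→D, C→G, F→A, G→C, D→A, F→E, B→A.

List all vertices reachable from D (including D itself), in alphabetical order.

A, D

Start at D.
Its neighbours: A.
Nothing further is reachable.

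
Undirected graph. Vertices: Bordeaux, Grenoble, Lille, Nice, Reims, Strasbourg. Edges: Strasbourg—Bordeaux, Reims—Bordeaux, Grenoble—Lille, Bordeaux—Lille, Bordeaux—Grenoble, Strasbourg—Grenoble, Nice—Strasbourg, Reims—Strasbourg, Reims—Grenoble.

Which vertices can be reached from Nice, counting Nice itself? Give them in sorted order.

Start at Nice.
Its neighbours: Strasbourg.
Then their neighbours: Bordeaux, Grenoble, Reims.
Then next layer: Lille.
Every vertex is now reached.

Bordeaux, Grenoble, Lille, Nice, Reims, Strasbourg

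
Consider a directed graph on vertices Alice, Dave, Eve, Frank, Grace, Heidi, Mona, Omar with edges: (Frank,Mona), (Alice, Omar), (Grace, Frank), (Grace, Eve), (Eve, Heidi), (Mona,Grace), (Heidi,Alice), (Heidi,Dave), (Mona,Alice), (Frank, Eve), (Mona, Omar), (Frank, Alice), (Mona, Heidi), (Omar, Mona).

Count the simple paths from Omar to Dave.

Omar→Mona→Grace→Eve→Heidi→Dave
Omar→Mona→Grace→Frank→Eve→Heidi→Dave
Omar→Mona→Heidi→Dave

3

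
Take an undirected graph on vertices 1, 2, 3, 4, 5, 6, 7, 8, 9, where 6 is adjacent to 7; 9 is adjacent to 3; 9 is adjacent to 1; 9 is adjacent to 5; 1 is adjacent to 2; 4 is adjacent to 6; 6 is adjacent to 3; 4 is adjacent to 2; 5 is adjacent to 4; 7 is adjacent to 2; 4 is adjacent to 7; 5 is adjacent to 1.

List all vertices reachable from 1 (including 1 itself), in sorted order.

Start at 1.
Its neighbours: 2, 5, 9.
Then their neighbours: 3, 4, 7.
Then next layer: 6.
Nothing further is reachable.

1, 2, 3, 4, 5, 6, 7, 9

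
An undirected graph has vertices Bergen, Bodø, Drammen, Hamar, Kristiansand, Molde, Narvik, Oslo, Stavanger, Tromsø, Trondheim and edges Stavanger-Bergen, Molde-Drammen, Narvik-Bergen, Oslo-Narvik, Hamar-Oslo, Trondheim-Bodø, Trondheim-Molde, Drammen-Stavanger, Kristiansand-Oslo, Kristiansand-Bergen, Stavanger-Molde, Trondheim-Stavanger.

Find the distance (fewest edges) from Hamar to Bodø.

6

Distance 0: Hamar.
Distance 1: Oslo.
Distance 2: Kristiansand, Narvik.
Distance 3: Bergen.
Distance 4: Stavanger.
Distance 5: Drammen, Molde, Trondheim.
Distance 6: Bodø — contains Bodø.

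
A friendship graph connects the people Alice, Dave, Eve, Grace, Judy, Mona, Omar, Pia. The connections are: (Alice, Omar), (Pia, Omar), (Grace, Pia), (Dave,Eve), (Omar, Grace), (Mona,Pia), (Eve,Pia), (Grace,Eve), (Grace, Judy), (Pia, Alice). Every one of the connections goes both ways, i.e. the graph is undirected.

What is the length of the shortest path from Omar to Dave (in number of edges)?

Distance 0: Omar.
Distance 1: Alice, Grace, Pia.
Distance 2: Eve, Judy, Mona.
Distance 3: Dave — contains Dave.

3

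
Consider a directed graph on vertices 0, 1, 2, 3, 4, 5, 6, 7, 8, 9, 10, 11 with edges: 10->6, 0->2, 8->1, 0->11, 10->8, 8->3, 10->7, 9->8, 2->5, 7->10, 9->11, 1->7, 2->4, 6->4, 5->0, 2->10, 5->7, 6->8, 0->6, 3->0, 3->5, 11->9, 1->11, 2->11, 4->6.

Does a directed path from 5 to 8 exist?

Yes

Explore from 5.
Distance 1: reach 0, 7.
Distance 2: reach 2, 6, 10, 11.
Distance 3: reach 4, 8, 9.
Found 8.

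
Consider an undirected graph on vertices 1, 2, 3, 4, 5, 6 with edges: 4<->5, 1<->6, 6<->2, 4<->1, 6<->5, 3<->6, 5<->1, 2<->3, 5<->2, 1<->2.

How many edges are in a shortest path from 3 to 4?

Distance 0: 3.
Distance 1: 2, 6.
Distance 2: 1, 5.
Distance 3: 4 — contains 4.

3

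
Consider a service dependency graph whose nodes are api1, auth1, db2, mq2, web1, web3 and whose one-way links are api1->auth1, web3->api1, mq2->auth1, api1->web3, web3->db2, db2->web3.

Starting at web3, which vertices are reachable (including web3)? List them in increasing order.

Start at web3.
Its neighbours: api1, db2.
Then their neighbours: auth1.
Nothing further is reachable.

api1, auth1, db2, web3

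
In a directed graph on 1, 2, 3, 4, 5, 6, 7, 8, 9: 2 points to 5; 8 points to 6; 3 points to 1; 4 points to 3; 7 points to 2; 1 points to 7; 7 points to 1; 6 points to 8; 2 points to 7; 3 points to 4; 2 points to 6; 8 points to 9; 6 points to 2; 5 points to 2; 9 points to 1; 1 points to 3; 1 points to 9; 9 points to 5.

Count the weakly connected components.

1

From 1: component {1, 2, 3, 4, 5, 6, 7, 8, 9}.
That's 1 component.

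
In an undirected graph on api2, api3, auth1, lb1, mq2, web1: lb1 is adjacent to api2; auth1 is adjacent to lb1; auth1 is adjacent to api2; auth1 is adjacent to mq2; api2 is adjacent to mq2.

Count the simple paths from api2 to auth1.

3

api2–auth1
api2–lb1–auth1
api2–mq2–auth1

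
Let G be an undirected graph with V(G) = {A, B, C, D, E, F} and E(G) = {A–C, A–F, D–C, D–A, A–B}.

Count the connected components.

2

From A: component {A, B, C, D, F}.
From E: component {E}.
That's 2 components.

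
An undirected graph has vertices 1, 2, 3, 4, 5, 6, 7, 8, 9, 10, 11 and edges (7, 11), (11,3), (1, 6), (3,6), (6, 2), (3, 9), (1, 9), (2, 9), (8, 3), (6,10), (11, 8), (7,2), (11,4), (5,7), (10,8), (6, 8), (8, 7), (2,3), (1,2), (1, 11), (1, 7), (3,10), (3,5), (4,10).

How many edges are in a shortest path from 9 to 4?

3

Distance 0: 9.
Distance 1: 1, 2, 3.
Distance 2: 5, 6, 7, 8, 10, 11.
Distance 3: 4 — contains 4.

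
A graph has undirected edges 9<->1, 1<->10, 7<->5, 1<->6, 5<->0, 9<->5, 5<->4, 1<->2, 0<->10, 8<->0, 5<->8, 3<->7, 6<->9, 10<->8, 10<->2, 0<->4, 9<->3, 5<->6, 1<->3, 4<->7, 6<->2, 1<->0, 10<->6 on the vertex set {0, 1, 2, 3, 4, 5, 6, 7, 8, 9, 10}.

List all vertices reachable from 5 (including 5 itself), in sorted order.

Start at 5.
Its neighbours: 0, 4, 6, 7, 8, 9.
Then their neighbours: 1, 2, 3, 10.
Every vertex is now reached.

0, 1, 2, 3, 4, 5, 6, 7, 8, 9, 10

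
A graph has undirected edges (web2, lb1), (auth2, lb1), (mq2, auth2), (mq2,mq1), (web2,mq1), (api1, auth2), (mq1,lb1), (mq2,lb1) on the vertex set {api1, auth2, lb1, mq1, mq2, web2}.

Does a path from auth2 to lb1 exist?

Explore from auth2.
Distance 1: reach api1, lb1, mq2.
Found lb1.

Yes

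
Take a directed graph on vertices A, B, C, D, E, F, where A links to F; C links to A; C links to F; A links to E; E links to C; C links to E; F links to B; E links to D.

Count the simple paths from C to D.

C→A→E→D
C→E→D

2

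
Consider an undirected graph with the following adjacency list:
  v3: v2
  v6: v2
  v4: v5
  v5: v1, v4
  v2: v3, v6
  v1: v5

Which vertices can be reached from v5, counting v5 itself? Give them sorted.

Start at v5.
Its neighbours: v1, v4.
Nothing further is reachable.

v1, v4, v5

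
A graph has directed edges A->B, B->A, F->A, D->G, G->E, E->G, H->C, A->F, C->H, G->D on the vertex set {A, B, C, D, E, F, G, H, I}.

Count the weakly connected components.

From A: component {A, B, F}.
From C: component {C, H}.
From D: component {D, E, G}.
From I: component {I}.
That's 4 components.

4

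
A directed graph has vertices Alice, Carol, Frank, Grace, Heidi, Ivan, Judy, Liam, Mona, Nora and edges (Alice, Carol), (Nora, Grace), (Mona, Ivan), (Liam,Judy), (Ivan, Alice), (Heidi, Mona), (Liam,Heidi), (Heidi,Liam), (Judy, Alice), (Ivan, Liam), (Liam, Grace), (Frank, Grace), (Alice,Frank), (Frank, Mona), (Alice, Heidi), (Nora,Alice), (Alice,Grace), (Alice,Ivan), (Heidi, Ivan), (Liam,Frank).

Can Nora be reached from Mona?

Explore from Mona.
Distance 1: reach Ivan.
Distance 2: reach Alice, Liam.
Distance 3: reach Carol, Frank, Grace, Heidi, Judy.
The search from Mona is exhausted; no directed path reaches Nora.

No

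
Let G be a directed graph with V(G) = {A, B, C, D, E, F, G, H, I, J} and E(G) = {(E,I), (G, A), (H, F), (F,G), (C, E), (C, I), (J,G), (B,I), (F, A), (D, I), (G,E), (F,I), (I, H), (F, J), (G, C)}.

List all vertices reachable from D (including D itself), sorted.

Start at D.
Its neighbours: I.
Then their neighbours: H.
Then next layer: F.
Then next layer: A, G, J.
Then next layer: C, E.
Nothing further is reachable.

A, C, D, E, F, G, H, I, J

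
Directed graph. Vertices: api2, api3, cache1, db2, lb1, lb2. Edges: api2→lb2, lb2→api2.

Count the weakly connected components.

5

From api2: component {api2, lb2}.
From api3: component {api3}.
From cache1: component {cache1}.
From db2: component {db2}.
From lb1: component {lb1}.
That's 5 components.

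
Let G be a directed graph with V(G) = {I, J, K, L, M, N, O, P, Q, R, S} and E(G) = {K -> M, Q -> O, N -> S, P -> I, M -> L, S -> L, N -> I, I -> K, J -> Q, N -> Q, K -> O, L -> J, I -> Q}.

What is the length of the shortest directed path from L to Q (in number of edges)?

Distance 0: L.
Distance 1: J.
Distance 2: Q — contains Q.

2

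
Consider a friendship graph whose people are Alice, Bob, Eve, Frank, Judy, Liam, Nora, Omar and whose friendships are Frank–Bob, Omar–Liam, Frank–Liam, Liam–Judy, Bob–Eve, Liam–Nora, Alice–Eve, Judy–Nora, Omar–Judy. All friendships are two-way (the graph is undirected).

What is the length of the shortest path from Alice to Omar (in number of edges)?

Distance 0: Alice.
Distance 1: Eve.
Distance 2: Bob.
Distance 3: Frank.
Distance 4: Liam.
Distance 5: Judy, Nora, Omar — contains Omar.

5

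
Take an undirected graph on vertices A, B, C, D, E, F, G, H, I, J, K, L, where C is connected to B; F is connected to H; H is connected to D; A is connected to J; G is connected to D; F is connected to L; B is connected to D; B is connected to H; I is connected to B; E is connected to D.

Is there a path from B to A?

Explore from B.
Distance 1: reach C, D, H, I.
Distance 2: reach E, F, G.
Distance 3: reach L.
The search is exhausted without reaching A; it lies in a different component.

No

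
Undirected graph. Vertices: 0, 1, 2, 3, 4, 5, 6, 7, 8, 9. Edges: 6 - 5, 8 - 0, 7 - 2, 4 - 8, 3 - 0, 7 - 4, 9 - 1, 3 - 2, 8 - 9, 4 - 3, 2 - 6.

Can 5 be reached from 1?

Explore from 1.
Distance 1: reach 9.
Distance 2: reach 8.
Distance 3: reach 0, 4.
Distance 4: reach 3, 7.
Distance 5: reach 2.
Distance 6: reach 6.
Distance 7: reach 5.
Found 5.

Yes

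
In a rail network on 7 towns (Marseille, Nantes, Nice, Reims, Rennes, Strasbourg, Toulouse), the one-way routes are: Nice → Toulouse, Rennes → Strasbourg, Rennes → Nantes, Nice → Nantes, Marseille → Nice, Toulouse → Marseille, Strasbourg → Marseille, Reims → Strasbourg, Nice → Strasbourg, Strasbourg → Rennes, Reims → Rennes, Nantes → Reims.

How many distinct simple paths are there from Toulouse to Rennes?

Toulouse→Marseille→Nice→Nantes→Reims→Rennes
Toulouse→Marseille→Nice→Nantes→Reims→Strasbourg→Rennes
Toulouse→Marseille→Nice→Strasbourg→Rennes

3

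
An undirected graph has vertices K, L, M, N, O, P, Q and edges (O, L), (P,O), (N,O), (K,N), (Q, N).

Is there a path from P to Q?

Explore from P.
Distance 1: reach O.
Distance 2: reach L, N.
Distance 3: reach K, Q.
Found Q.

Yes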